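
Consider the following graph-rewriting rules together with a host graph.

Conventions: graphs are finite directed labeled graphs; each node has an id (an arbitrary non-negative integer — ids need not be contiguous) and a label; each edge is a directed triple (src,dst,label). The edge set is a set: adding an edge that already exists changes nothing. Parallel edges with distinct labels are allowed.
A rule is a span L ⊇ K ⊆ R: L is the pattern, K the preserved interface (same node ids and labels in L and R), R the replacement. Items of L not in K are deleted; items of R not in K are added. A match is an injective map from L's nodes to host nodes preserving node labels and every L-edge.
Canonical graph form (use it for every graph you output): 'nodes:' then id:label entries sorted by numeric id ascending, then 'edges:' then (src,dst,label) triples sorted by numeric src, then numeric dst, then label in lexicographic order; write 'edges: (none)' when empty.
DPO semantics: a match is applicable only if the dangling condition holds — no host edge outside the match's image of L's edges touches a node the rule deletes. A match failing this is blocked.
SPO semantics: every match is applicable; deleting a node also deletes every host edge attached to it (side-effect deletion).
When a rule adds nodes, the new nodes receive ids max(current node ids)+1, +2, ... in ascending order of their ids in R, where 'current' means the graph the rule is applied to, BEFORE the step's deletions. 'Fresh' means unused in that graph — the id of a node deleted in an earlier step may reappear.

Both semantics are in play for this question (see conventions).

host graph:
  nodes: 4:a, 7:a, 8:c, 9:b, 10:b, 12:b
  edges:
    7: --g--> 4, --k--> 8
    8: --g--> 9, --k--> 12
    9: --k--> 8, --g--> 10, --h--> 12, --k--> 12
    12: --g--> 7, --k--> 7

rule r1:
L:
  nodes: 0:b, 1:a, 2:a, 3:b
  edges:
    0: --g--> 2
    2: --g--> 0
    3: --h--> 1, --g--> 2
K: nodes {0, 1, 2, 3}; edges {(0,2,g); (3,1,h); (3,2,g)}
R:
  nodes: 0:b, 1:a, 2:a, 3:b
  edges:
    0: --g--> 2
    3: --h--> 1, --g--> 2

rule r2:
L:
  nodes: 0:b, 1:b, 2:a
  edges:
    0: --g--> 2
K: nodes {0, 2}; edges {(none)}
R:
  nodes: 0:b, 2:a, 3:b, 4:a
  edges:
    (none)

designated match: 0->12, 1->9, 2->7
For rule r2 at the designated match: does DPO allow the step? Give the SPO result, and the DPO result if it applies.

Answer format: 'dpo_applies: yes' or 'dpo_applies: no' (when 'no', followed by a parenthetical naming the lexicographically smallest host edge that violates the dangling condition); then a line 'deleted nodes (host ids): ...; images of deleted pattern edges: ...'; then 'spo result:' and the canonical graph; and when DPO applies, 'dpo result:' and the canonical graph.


dpo_applies: no
(the rule deletes node 9, which keeps host edge (8,9,g) outside the match image — the dangling condition fails, DPO blocks; SPO proceeds and side-deletes such edges)
deleted nodes (host ids): 9; images of deleted pattern edges: (12,7,g)
spo result:
nodes: 4:a, 7:a, 8:c, 10:b, 12:b, 13:b, 14:a
edges: (7,4,g); (7,8,k); (8,12,k); (12,7,k)


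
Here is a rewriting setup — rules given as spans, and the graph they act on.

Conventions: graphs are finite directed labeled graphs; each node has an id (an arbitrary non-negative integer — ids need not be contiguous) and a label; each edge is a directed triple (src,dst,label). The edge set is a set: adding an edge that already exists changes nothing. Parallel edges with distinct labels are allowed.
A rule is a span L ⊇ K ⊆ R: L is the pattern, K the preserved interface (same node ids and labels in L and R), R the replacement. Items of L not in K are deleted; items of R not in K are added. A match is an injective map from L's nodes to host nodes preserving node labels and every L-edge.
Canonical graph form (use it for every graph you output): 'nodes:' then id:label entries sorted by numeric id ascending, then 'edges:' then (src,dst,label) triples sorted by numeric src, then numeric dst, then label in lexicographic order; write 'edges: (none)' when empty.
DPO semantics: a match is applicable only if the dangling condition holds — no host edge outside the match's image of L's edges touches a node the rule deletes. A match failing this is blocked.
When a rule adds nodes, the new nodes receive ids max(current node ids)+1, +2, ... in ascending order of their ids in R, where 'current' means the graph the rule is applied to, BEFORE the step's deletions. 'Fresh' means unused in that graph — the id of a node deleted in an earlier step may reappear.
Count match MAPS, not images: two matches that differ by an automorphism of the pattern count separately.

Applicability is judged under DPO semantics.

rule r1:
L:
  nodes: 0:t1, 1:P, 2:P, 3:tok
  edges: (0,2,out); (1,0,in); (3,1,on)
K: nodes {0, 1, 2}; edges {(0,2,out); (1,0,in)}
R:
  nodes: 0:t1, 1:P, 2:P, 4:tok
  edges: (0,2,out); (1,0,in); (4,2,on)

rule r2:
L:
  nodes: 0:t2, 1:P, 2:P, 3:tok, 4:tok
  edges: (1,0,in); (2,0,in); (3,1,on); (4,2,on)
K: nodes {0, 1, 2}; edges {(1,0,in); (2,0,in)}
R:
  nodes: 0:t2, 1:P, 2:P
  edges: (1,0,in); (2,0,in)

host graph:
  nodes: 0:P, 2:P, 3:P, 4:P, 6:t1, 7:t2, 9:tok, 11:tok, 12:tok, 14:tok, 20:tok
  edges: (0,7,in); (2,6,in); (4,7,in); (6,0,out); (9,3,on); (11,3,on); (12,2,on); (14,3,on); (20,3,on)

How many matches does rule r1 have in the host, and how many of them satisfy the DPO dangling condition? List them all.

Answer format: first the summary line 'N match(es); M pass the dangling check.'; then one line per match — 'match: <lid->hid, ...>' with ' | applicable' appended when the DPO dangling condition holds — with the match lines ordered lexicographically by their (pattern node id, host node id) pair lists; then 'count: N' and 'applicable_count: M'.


1 match(es); 1 pass the dangling check.
match: 0->6, 1->2, 2->0, 3->12 | applicable
count: 1
applicable_count: 1


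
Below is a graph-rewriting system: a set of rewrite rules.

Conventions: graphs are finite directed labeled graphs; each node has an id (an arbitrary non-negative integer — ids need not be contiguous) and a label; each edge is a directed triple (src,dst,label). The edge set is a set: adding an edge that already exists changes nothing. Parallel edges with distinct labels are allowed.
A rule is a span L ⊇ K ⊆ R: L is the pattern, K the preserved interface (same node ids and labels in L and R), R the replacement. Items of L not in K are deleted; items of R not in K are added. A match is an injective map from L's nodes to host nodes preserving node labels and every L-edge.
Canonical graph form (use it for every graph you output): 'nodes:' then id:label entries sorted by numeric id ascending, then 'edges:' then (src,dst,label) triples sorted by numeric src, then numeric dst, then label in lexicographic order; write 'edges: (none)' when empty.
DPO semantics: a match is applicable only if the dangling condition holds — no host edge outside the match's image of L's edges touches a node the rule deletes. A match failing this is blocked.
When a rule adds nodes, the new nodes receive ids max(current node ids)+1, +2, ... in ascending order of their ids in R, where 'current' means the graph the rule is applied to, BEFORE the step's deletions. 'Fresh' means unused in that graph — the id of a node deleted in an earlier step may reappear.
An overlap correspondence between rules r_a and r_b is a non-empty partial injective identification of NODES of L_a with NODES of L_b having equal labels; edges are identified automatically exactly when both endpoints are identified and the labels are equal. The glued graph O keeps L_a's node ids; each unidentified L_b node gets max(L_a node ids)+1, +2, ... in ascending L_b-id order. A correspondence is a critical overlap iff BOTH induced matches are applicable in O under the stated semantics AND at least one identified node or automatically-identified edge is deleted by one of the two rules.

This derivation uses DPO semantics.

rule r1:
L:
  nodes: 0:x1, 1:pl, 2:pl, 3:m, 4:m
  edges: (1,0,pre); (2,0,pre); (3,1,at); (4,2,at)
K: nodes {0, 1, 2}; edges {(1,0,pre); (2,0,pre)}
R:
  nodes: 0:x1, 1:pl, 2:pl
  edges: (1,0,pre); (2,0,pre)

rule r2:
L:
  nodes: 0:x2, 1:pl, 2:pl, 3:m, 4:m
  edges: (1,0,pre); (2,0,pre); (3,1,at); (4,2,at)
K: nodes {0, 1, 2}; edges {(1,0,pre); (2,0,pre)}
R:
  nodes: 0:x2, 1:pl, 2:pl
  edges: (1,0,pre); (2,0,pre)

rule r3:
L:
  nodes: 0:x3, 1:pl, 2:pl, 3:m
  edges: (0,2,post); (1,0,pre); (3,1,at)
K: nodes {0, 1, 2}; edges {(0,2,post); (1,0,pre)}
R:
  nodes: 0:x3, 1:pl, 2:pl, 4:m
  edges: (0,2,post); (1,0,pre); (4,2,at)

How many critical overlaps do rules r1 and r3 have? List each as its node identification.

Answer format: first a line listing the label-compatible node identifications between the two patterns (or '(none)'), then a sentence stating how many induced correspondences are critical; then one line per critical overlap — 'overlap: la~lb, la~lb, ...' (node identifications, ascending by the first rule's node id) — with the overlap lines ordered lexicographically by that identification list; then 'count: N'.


label-compatible node identifications between L(r1) and L(r3): 1~1, 1~2, 2~1, 2~2, 3~3, 4~3
4 of the induced correspondences are critical overlaps of r1 and r3.
overlap: 1~1, 2~2, 3~3
overlap: 1~1, 3~3
overlap: 1~2, 2~1, 4~3
overlap: 2~1, 4~3
count: 4


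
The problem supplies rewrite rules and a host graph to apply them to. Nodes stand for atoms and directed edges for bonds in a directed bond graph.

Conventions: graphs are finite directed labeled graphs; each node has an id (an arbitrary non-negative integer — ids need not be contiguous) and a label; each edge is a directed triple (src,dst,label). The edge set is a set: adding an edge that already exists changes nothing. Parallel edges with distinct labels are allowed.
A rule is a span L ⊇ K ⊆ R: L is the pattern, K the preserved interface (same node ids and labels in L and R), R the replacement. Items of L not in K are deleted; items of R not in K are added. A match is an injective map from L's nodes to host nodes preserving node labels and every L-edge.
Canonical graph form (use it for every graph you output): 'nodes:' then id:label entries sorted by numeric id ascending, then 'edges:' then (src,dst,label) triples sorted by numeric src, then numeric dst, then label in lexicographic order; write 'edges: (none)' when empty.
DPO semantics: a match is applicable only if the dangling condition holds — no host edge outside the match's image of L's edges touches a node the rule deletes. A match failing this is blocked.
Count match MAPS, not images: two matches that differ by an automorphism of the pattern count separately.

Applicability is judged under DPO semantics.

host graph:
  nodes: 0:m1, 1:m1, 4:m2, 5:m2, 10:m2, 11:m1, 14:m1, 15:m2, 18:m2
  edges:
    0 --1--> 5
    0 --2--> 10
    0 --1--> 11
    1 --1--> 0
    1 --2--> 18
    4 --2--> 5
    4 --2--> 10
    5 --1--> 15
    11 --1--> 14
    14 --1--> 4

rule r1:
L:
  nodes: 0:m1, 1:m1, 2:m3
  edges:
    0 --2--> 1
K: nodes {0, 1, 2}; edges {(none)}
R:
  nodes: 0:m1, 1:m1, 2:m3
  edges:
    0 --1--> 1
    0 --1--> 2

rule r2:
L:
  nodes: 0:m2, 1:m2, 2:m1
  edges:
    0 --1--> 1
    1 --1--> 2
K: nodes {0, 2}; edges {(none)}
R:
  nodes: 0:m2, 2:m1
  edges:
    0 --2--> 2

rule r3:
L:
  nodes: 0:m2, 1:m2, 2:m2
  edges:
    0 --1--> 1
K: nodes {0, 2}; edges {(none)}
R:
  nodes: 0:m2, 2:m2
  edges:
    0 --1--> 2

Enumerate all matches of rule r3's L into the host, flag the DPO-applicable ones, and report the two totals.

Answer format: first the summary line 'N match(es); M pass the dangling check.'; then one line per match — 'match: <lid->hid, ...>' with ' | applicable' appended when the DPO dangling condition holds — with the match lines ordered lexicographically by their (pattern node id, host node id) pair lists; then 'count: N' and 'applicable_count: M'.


3 match(es); 3 pass the dangling check.
match: 0->5, 1->15, 2->4 | applicable
match: 0->5, 1->15, 2->10 | applicable
match: 0->5, 1->15, 2->18 | applicable
count: 3
applicable_count: 3


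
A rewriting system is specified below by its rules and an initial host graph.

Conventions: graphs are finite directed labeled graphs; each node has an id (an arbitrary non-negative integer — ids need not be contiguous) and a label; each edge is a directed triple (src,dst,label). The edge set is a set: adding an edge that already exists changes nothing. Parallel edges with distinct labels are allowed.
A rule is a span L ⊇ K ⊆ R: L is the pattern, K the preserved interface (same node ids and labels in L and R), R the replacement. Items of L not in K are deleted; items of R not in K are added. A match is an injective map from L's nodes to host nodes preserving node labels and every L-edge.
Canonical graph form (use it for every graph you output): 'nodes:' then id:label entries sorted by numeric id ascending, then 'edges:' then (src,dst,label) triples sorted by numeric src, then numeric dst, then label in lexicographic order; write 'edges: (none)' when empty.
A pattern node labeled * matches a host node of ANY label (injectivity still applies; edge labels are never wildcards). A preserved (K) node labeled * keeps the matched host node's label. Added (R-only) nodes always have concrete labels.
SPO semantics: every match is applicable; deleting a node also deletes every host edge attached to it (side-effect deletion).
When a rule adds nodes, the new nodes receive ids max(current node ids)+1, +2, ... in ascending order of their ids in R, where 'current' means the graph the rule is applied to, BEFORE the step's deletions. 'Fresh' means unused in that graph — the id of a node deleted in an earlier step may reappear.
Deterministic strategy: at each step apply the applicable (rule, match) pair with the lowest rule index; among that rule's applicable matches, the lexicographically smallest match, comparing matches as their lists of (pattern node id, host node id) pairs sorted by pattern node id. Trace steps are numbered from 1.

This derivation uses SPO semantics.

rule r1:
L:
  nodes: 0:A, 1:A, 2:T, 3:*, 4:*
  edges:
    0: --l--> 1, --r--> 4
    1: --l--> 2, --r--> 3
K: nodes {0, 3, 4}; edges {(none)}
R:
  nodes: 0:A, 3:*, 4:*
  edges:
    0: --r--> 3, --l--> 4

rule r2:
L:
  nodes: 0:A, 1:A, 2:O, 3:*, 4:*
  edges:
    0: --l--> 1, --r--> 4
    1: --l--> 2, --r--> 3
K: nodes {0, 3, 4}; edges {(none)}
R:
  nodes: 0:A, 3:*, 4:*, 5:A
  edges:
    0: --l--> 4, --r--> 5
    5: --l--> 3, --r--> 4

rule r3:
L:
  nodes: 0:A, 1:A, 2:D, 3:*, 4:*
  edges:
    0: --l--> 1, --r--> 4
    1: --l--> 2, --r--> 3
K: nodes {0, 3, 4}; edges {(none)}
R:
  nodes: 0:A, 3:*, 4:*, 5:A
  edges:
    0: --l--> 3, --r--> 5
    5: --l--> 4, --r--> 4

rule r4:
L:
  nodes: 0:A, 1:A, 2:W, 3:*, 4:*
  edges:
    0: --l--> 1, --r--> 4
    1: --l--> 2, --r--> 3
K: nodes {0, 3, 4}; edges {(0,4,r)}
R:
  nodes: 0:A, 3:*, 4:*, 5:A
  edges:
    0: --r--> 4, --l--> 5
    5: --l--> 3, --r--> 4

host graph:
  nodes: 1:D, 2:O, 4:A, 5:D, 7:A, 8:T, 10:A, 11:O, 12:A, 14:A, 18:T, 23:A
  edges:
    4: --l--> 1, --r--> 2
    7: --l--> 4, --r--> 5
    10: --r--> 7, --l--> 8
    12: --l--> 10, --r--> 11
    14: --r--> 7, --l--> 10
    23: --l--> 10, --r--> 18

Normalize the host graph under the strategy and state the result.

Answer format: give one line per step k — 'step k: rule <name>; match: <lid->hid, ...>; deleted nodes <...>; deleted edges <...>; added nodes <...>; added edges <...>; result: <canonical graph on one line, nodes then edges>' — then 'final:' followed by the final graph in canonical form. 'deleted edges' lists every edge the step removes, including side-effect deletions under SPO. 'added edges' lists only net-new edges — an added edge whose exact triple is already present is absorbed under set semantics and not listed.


step 1: rule r1; match: 0->12, 1->10, 2->8, 3->7, 4->11; deleted nodes 8, 10; deleted edges (10,7,r); (10,8,l); (12,10,l); (12,11,r); (14,10,l); (23,10,l); added nodes (none); added edges (12,7,r); (12,11,l); result: nodes: 1:D, 2:O, 4:A, 5:D, 7:A, 11:O, 12:A, 14:A, 18:T, 23:A edges: (4,1,l); (4,2,r); (7,4,l); (7,5,r); (12,7,r); (12,11,l); (14,7,r); (23,18,r)
step 2: rule r3; match: 0->7, 1->4, 2->1, 3->2, 4->5; deleted nodes 1, 4; deleted edges (4,1,l); (4,2,r); (7,4,l); (7,5,r); added nodes 24; added edges (7,2,l); (7,24,r); (24,5,l); (24,5,r); result: nodes: 2:O, 5:D, 7:A, 11:O, 12:A, 14:A, 18:T, 23:A, 24:A edges: (7,2,l); (7,24,r); (12,7,r); (12,11,l); (14,7,r); (23,18,r); (24,5,l); (24,5,r)
final:
nodes: 2:O, 5:D, 7:A, 11:O, 12:A, 14:A, 18:T, 23:A, 24:A
edges: (7,2,l); (7,24,r); (12,7,r); (12,11,l); (14,7,r); (23,18,r); (24,5,l); (24,5,r)


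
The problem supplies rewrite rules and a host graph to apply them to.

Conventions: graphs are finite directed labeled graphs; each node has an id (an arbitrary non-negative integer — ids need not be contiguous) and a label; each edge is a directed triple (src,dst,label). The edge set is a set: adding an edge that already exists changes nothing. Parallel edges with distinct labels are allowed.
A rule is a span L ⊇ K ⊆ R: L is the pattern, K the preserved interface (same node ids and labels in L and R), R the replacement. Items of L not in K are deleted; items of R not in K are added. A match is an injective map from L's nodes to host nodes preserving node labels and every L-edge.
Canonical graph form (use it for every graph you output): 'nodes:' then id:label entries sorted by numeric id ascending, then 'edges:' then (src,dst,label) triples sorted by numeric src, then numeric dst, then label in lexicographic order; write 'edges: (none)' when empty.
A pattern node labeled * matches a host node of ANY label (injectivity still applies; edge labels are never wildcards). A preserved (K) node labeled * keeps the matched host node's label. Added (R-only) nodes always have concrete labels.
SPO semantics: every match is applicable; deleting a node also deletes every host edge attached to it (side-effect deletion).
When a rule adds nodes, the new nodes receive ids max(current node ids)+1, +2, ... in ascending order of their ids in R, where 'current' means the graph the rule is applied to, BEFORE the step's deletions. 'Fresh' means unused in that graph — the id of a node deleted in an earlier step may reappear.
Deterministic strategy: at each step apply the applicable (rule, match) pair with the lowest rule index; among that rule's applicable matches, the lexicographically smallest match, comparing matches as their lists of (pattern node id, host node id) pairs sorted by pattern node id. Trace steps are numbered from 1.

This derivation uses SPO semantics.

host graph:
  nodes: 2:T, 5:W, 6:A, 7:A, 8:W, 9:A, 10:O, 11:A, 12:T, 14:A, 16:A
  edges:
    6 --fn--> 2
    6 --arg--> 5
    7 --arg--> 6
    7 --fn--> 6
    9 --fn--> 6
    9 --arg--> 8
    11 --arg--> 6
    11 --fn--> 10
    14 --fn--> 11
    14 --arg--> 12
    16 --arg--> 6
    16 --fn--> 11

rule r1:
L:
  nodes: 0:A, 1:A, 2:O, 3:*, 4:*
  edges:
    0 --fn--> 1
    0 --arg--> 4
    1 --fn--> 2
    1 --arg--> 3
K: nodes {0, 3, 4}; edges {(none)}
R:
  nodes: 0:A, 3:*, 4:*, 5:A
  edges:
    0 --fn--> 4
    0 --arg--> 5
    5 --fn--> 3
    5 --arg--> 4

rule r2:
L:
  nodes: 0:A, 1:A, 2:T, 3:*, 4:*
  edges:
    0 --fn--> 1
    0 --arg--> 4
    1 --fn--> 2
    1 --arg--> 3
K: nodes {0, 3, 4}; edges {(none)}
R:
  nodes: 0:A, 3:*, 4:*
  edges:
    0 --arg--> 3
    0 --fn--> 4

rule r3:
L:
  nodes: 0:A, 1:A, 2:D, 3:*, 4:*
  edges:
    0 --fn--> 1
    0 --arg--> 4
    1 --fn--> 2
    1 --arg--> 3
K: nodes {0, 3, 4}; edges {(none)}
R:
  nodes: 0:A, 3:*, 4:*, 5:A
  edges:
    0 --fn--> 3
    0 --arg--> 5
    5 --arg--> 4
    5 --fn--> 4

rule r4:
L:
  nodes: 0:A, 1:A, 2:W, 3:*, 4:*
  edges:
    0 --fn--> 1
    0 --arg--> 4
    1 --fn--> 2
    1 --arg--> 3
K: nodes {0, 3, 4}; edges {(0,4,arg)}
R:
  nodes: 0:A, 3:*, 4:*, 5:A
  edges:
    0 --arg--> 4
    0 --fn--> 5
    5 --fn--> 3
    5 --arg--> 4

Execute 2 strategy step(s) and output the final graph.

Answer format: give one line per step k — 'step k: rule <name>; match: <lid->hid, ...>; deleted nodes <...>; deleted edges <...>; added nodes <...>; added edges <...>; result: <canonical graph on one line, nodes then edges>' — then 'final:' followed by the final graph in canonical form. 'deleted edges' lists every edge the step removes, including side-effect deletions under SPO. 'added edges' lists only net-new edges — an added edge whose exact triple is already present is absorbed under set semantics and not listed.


step 1: rule r1; match: 0->14, 1->11, 2->10, 3->6, 4->12; deleted nodes 10, 11; deleted edges (11,6,arg); (11,10,fn); (14,11,fn); (14,12,arg); (16,11,fn); added nodes 17; added edges (14,12,fn); (14,17,arg); (17,6,fn); (17,12,arg); result: nodes: 2:T, 5:W, 6:A, 7:A, 8:W, 9:A, 12:T, 14:A, 16:A, 17:A edges: (6,2,fn); (6,5,arg); (7,6,arg); (7,6,fn); (9,6,fn); (9,8,arg); (14,12,fn); (14,17,arg); (16,6,arg); (17,6,fn); (17,12,arg)
step 2: rule r2; match: 0->9, 1->6, 2->2, 3->5, 4->8; deleted nodes 2, 6; deleted edges (6,2,fn); (6,5,arg); (7,6,arg); (7,6,fn); (9,6,fn); (9,8,arg); (16,6,arg); (17,6,fn); added nodes (none); added edges (9,5,arg); (9,8,fn); result: nodes: 5:W, 7:A, 8:W, 9:A, 12:T, 14:A, 16:A, 17:A edges: (9,5,arg); (9,8,fn); (14,12,fn); (14,17,arg); (17,12,arg)
final:
nodes: 5:W, 7:A, 8:W, 9:A, 12:T, 14:A, 16:A, 17:A
edges: (9,5,arg); (9,8,fn); (14,12,fn); (14,17,arg); (17,12,arg)


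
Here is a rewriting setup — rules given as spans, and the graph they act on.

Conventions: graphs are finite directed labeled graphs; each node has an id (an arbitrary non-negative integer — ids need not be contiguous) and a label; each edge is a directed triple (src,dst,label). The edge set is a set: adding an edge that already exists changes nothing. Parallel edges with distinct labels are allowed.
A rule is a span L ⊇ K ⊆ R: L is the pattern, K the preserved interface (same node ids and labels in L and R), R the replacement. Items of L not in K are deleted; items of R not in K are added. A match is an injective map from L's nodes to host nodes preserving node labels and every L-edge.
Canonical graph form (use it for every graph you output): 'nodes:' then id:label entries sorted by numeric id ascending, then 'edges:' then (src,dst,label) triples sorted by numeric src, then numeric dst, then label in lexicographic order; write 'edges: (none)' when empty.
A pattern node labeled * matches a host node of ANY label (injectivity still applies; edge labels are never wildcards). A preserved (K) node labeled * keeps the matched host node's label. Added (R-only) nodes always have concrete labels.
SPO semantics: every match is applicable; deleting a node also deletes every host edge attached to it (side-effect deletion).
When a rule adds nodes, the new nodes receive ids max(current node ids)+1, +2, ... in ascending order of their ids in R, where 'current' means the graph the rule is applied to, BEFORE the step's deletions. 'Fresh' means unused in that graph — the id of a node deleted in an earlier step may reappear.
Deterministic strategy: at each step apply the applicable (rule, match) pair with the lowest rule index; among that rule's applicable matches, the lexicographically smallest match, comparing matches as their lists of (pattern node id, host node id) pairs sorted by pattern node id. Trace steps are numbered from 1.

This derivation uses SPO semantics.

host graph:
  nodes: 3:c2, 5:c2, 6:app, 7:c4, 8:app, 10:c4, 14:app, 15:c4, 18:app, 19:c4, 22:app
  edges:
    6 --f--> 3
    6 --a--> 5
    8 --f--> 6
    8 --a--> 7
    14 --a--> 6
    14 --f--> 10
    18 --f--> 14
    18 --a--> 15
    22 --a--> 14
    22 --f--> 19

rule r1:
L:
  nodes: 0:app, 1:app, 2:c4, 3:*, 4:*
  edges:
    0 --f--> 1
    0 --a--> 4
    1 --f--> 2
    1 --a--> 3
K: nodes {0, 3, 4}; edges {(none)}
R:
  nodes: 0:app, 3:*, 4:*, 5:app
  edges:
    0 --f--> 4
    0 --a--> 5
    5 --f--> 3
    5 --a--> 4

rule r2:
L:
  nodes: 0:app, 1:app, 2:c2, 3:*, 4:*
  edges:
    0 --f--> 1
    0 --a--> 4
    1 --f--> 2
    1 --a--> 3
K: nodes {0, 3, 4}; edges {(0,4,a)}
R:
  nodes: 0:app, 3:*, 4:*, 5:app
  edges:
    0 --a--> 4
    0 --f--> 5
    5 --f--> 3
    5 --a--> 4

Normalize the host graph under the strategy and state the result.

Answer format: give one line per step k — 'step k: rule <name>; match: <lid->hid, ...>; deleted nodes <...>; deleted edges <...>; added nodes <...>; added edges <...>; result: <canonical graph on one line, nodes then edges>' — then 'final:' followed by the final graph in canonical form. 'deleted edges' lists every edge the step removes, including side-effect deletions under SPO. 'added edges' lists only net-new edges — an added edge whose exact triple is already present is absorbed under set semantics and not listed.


step 1: rule r1; match: 0->18, 1->14, 2->10, 3->6, 4->15; deleted nodes 10, 14; deleted edges (14,6,a); (14,10,f); (18,14,f); (18,15,a); (22,14,a); added nodes 23; added edges (18,15,f); (18,23,a); (23,6,f); (23,15,a); result: nodes: 3:c2, 5:c2, 6:app, 7:c4, 8:app, 15:c4, 18:app, 19:c4, 22:app, 23:app edges: (6,3,f); (6,5,a); (8,6,f); (8,7,a); (18,15,f); (18,23,a); (22,19,f); (23,6,f); (23,15,a)
step 2: rule r2; match: 0->8, 1->6, 2->3, 3->5, 4->7; deleted nodes 3, 6; deleted edges (6,3,f); (6,5,a); (8,6,f); (23,6,f); added nodes 24; added edges (8,24,f); (24,5,f); (24,7,a); result: nodes: 5:c2, 7:c4, 8:app, 15:c4, 18:app, 19:c4, 22:app, 23:app, 24:app edges: (8,7,a); (8,24,f); (18,15,f); (18,23,a); (22,19,f); (23,15,a); (24,5,f); (24,7,a)
final:
nodes: 5:c2, 7:c4, 8:app, 15:c4, 18:app, 19:c4, 22:app, 23:app, 24:app
edges: (8,7,a); (8,24,f); (18,15,f); (18,23,a); (22,19,f); (23,15,a); (24,5,f); (24,7,a)


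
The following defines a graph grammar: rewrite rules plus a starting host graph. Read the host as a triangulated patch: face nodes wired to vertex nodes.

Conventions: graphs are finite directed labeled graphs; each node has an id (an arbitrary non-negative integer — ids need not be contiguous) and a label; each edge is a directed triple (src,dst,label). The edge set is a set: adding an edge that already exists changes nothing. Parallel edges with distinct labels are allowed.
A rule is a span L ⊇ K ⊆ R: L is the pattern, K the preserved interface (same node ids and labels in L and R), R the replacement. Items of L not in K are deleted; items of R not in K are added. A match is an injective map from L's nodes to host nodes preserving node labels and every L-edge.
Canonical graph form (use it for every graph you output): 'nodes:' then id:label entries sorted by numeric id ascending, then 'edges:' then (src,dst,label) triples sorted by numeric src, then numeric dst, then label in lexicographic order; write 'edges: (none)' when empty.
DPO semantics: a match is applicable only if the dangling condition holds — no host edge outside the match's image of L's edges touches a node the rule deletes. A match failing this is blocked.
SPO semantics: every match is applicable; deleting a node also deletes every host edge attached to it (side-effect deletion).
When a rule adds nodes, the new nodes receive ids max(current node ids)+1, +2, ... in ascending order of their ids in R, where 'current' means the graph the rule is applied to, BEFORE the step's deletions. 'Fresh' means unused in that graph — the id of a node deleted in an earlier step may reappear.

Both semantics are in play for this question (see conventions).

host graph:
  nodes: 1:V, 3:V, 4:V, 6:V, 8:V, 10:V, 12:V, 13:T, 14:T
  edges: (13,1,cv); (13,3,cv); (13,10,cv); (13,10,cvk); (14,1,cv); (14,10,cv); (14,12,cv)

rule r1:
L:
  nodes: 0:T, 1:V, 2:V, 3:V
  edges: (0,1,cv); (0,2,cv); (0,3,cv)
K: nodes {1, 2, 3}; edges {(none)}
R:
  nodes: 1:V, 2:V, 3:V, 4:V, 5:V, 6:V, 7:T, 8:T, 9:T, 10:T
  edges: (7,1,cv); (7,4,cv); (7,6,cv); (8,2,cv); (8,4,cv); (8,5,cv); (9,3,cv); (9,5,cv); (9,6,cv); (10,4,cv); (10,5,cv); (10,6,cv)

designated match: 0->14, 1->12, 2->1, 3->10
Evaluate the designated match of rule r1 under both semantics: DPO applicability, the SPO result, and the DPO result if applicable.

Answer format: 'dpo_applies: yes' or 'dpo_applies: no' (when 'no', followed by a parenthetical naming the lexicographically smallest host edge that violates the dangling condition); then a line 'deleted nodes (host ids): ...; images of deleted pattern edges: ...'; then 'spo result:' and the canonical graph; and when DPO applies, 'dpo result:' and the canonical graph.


dpo_applies: yes
deleted nodes (host ids): 14; images of deleted pattern edges: (14,1,cv); (14,10,cv); (14,12,cv)
spo result:
nodes: 1:V, 3:V, 4:V, 6:V, 8:V, 10:V, 12:V, 13:T, 15:V, 16:V, 17:V, 18:T, 19:T, 20:T, 21:T
edges: (13,1,cv); (13,3,cv); (13,10,cv); (13,10,cvk); (18,12,cv); (18,15,cv); (18,17,cv); (19,1,cv); (19,15,cv); (19,16,cv); (20,10,cv); (20,16,cv); (20,17,cv); (21,15,cv); (21,16,cv); (21,17,cv)
dpo result:
nodes: 1:V, 3:V, 4:V, 6:V, 8:V, 10:V, 12:V, 13:T, 15:V, 16:V, 17:V, 18:T, 19:T, 20:T, 21:T
edges: (13,1,cv); (13,3,cv); (13,10,cv); (13,10,cvk); (18,12,cv); (18,15,cv); (18,17,cv); (19,1,cv); (19,15,cv); (19,16,cv); (20,10,cv); (20,16,cv); (20,17,cv); (21,15,cv); (21,16,cv); (21,17,cv)


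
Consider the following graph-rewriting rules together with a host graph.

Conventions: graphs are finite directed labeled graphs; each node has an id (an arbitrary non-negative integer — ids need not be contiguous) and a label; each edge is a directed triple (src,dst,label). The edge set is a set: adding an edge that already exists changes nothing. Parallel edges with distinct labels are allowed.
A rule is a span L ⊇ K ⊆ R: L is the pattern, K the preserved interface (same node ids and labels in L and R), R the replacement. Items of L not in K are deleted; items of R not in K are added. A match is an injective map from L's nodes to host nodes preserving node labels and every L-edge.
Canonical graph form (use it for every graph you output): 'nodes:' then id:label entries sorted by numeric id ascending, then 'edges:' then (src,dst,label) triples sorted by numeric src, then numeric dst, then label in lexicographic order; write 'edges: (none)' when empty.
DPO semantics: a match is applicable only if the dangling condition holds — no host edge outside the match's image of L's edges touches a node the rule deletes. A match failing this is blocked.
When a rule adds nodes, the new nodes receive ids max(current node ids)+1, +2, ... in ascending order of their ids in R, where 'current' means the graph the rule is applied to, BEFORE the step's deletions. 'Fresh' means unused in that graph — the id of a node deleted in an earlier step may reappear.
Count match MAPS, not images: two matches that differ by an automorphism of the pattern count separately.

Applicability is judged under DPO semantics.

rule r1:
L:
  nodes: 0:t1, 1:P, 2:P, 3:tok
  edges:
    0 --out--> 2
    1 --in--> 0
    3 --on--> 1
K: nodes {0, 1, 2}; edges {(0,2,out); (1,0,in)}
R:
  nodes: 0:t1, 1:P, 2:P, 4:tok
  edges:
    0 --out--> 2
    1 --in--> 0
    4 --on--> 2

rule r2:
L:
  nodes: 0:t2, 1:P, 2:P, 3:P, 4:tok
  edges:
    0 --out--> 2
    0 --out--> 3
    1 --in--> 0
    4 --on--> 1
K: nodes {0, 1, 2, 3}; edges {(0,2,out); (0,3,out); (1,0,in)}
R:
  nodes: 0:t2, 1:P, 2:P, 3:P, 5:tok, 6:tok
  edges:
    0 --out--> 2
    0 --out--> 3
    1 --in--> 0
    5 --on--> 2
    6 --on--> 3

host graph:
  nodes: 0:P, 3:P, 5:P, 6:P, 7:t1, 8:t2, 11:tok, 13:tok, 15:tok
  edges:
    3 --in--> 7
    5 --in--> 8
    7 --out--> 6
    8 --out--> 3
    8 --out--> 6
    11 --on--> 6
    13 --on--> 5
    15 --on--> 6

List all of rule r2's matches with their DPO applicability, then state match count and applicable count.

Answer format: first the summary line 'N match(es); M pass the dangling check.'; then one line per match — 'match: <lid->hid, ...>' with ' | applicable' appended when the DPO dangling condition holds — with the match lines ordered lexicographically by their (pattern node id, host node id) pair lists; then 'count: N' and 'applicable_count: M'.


2 match(es); 2 pass the dangling check.
match: 0->8, 1->5, 2->3, 3->6, 4->13 | applicable
match: 0->8, 1->5, 2->6, 3->3, 4->13 | applicable
count: 2
applicable_count: 2


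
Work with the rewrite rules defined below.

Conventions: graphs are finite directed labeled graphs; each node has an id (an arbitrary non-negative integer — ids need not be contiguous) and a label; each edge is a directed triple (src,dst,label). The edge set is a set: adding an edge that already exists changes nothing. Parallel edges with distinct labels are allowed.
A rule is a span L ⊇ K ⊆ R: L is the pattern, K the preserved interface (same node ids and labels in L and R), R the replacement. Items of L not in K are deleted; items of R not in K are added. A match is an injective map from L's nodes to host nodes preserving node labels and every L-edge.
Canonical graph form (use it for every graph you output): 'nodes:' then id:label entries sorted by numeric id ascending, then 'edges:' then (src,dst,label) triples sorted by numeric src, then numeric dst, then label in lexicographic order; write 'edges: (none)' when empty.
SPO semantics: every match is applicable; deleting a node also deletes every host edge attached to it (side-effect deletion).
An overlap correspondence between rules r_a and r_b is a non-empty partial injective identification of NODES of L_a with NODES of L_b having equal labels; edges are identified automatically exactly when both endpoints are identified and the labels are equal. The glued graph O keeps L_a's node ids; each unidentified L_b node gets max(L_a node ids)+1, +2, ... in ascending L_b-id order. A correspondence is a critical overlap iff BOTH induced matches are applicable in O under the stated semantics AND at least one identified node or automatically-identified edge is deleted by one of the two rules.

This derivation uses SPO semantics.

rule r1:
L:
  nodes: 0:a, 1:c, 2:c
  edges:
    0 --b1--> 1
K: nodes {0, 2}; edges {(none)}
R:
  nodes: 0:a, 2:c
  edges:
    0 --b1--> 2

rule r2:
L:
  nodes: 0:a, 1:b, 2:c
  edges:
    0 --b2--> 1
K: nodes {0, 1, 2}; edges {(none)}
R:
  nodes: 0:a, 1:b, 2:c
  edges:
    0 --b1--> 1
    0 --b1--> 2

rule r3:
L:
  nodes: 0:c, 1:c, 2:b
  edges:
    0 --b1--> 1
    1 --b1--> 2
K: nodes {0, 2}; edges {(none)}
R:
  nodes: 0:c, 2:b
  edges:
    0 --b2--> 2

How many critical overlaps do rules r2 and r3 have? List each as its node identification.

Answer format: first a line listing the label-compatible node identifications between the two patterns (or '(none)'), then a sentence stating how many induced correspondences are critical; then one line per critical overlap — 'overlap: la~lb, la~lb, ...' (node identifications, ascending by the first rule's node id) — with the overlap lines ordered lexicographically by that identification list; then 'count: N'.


label-compatible node identifications between L(r2) and L(r3): 1~2, 2~0, 2~1
2 of the induced correspondences are critical overlaps of r2 and r3.
overlap: 1~2, 2~1
overlap: 2~1
count: 2


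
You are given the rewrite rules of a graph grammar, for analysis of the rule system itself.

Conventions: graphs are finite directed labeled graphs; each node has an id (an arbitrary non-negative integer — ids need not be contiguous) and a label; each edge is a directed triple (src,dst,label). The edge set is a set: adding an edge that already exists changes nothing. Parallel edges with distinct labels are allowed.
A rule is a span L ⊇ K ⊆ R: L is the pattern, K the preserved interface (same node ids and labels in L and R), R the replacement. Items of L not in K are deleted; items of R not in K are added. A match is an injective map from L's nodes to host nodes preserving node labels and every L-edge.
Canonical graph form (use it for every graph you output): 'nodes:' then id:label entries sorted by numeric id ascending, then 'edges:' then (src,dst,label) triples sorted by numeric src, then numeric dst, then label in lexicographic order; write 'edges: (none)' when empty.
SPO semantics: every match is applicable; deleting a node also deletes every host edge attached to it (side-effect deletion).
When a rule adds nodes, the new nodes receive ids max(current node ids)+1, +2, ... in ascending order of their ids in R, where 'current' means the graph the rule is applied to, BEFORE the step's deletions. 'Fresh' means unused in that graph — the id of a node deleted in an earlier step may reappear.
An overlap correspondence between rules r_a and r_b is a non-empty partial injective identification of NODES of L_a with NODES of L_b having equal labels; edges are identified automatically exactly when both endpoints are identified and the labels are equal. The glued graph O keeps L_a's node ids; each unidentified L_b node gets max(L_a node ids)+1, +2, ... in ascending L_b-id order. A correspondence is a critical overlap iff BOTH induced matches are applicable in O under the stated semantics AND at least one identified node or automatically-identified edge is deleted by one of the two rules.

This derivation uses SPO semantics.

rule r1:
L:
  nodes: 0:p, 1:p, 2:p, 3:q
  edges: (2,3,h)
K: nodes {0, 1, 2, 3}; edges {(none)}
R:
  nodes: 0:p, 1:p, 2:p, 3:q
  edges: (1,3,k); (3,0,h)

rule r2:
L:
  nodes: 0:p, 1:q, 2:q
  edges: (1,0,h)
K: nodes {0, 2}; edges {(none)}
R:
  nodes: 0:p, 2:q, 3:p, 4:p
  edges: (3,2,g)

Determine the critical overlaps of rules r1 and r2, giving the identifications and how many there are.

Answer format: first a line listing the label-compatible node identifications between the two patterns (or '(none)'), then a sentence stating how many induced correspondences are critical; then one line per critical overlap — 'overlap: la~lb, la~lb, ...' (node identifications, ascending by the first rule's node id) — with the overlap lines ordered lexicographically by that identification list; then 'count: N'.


label-compatible node identifications between L(r1) and L(r2): 0~0, 1~0, 2~0, 3~1, 3~2
4 of the induced correspondences are critical overlaps of r1 and r2.
overlap: 0~0, 3~1
overlap: 1~0, 3~1
overlap: 2~0, 3~1
overlap: 3~1
count: 4


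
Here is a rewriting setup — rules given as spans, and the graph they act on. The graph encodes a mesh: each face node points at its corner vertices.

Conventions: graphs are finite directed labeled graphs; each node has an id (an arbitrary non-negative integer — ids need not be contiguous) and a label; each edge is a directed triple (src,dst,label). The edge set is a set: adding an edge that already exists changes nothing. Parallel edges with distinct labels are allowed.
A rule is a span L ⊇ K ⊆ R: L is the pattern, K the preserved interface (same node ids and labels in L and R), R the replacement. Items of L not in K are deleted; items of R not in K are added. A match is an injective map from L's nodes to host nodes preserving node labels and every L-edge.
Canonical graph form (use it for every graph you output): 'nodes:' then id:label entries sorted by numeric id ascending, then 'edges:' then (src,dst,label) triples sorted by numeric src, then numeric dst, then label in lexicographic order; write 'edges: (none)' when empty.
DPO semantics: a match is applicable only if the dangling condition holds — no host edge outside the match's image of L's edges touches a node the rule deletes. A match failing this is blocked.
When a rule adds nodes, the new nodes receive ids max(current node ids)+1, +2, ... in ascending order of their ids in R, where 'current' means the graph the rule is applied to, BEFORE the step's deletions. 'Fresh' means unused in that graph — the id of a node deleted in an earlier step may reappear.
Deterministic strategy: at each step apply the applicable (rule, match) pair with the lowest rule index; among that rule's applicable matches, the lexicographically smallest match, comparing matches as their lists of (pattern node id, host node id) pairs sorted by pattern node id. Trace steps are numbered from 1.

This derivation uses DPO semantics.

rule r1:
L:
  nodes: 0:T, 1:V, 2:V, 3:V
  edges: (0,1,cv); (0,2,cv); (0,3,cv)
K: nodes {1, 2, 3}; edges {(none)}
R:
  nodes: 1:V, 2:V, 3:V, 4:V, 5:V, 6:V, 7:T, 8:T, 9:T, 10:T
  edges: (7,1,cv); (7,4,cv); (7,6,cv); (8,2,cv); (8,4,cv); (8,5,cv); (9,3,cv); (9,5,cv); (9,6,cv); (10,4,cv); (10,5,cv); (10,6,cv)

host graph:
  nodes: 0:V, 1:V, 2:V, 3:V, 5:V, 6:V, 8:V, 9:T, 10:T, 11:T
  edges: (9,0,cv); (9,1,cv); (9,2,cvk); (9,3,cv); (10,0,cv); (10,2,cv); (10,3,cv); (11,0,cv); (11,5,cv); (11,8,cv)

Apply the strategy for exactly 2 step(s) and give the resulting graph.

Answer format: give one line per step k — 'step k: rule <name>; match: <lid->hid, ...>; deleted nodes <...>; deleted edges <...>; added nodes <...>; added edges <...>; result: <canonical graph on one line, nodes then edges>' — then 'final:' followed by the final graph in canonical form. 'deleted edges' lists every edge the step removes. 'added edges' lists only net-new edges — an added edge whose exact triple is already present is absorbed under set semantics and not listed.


step 1: rule r1; match: 0->10, 1->0, 2->2, 3->3; deleted nodes 10; deleted edges (10,0,cv); (10,2,cv); (10,3,cv); added nodes 12, 13, 14, 15, 16, 17, 18; added edges (15,0,cv); (15,12,cv); (15,14,cv); (16,2,cv); (16,12,cv); (16,13,cv); (17,3,cv); (17,13,cv); (17,14,cv); (18,12,cv); (18,13,cv); (18,14,cv); result: nodes: 0:V, 1:V, 2:V, 3:V, 5:V, 6:V, 8:V, 9:T, 11:T, 12:V, 13:V, 14:V, 15:T, 16:T, 17:T, 18:T edges: (9,0,cv); (9,1,cv); (9,2,cvk); (9,3,cv); (11,0,cv); (11,5,cv); (11,8,cv); (15,0,cv); (15,12,cv); (15,14,cv); (16,2,cv); (16,12,cv); (16,13,cv); (17,3,cv); (17,13,cv); (17,14,cv); (18,12,cv); (18,13,cv); (18,14,cv)
step 2: rule r1; match: 0->11, 1->0, 2->5, 3->8; deleted nodes 11; deleted edges (11,0,cv); (11,5,cv); (11,8,cv); added nodes 19, 20, 21, 22, 23, 24, 25; added edges (22,0,cv); (22,19,cv); (22,21,cv); (23,5,cv); (23,19,cv); (23,20,cv); (24,8,cv); (24,20,cv); (24,21,cv); (25,19,cv); (25,20,cv); (25,21,cv); result: nodes: 0:V, 1:V, 2:V, 3:V, 5:V, 6:V, 8:V, 9:T, 12:V, 13:V, 14:V, 15:T, 16:T, 17:T, 18:T, 19:V, 20:V, 21:V, 22:T, 23:T, 24:T, 25:T edges: (9,0,cv); (9,1,cv); (9,2,cvk); (9,3,cv); (15,0,cv); (15,12,cv); (15,14,cv); (16,2,cv); (16,12,cv); (16,13,cv); (17,3,cv); (17,13,cv); (17,14,cv); (18,12,cv); (18,13,cv); (18,14,cv); (22,0,cv); (22,19,cv); (22,21,cv); (23,5,cv); (23,19,cv); (23,20,cv); (24,8,cv); (24,20,cv); (24,21,cv); (25,19,cv); (25,20,cv); (25,21,cv)
final:
nodes: 0:V, 1:V, 2:V, 3:V, 5:V, 6:V, 8:V, 9:T, 12:V, 13:V, 14:V, 15:T, 16:T, 17:T, 18:T, 19:V, 20:V, 21:V, 22:T, 23:T, 24:T, 25:T
edges: (9,0,cv); (9,1,cv); (9,2,cvk); (9,3,cv); (15,0,cv); (15,12,cv); (15,14,cv); (16,2,cv); (16,12,cv); (16,13,cv); (17,3,cv); (17,13,cv); (17,14,cv); (18,12,cv); (18,13,cv); (18,14,cv); (22,0,cv); (22,19,cv); (22,21,cv); (23,5,cv); (23,19,cv); (23,20,cv); (24,8,cv); (24,20,cv); (24,21,cv); (25,19,cv); (25,20,cv); (25,21,cv)
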